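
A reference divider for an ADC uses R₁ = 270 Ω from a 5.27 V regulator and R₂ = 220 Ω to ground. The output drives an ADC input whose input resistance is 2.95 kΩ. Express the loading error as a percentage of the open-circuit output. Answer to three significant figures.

3.95 %

The divider's output (Thévenin) resistance is R₁‖R₂ = 121.2 Ω.
Fractional drop under load = R_th/(R_th + R_L) = 121.2 / (121.2 + 2950) = 0.03947.
So the output falls by 3.95 %.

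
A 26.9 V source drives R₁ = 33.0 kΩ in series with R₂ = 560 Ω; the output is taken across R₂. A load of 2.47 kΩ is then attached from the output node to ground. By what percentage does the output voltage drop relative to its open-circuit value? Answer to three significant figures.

Unloaded V = 26.9 × 560/33560 = 0.4489 V.
Loaded: R₂‖R_L = 456.5 Ω, giving V = 26.9 × 456.5/33460 = 0.3670 V.
Drop = (0.4489 − 0.3670) / 0.4489 = 18.2 %.

18.2 %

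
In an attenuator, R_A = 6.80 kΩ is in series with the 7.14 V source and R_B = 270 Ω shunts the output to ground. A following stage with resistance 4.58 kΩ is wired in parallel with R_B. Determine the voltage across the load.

The load sits in parallel with R_B: R_B‖R_L = (270 × 4580) / (270 + 4580) = 255.0 Ω.
V_out = 7.14 × 255.0 / (6800 + 255.0) = 7.14 × 255.0/7055 = 0.258 V.
(Unloaded it would have been 0.273 V.)

V_out ≈ 0.258 V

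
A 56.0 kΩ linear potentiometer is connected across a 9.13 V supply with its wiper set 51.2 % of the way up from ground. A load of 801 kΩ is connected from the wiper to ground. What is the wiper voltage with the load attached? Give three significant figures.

V ≈ 4.59 V

The wiper splits the pot into (1−α)R = 27.33 kΩ above and αR = 28.67 kΩ below.
Lower section ‖ load = 27.68 kΩ.
V_wiper = 9.13 × 27.68/(27.33 + 27.68) = 4.59 V.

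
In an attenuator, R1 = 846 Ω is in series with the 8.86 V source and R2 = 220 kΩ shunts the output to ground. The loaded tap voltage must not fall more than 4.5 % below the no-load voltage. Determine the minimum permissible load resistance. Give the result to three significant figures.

Output resistance R_th = R1‖R2 = (846 × 220000)/220800 = 842.8 Ω.
The fractional drop is R_th/(R_th + R_L); requiring this ≤ 0.0450 gives R_L ≥ R_th(1/0.0450 − 1) = 842.8 × 21.22 = 17.9 kΩ.

R_L(min) ≈ 17.9 kΩ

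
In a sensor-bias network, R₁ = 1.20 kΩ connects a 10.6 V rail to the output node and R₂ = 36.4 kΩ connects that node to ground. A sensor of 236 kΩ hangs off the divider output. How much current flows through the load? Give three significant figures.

I_L ≈ 0.0433 mA

R₂‖R_L = 31.54 kΩ; V_out = 10.6 × 31.54/32.74 = 10.21 V.
I_L = V_out / R_L = 10.21 / 236 kΩ = 0.0433 mA.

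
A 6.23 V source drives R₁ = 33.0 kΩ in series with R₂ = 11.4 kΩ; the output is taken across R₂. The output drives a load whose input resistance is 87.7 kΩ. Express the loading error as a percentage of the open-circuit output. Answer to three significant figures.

8.81 %

The divider's output (Thévenin) resistance is R₁‖R₂ = 8.473 kΩ.
Fractional drop under load = R_th/(R_th + R_L) = 8.473 / (8.473 + 87.7) = 0.08810.
So the output falls by 8.81 %.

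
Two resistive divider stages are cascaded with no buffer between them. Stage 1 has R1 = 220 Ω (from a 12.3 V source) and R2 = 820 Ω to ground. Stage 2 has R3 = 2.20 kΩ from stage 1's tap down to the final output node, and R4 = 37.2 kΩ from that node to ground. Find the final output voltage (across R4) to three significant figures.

V_out ≈ 9.12 V

Stage 2 presents R3+R4 = 39400 Ω as a load on stage 1's tap.
Stage 1's lower leg becomes R2‖(R3+R4) = 803.3 Ω, so V_mid = 12.3 × 803.3/1023 = 9.656 V.
Stage 2 is itself unloaded: V_out = V_mid × R4/(R3+R4) = 9.656 × 37200/39400 = 9.12 V.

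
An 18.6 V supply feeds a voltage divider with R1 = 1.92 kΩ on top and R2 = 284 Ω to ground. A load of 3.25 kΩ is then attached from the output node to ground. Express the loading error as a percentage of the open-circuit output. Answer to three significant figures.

The divider's output (Thévenin) resistance is R1‖R2 = 247.4 Ω.
Fractional drop under load = R_th/(R_th + R_L) = 247.4 / (247.4 + 3250) = 0.07074.
So the output falls by 7.07 %.

7.07 %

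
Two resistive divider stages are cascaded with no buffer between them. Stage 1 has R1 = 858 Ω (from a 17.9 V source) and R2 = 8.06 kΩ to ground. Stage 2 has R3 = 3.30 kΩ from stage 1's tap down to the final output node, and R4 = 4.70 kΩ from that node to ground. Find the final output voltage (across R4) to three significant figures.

V_out ≈ 8.66 V

Stage 2 presents R3+R4 = 8000 Ω as a load on stage 1's tap.
Stage 1's lower leg becomes R2‖(R3+R4) = 4015 Ω, so V_mid = 17.9 × 4015/4873 = 14.75 V.
Stage 2 is itself unloaded: V_out = V_mid × R4/(R3+R4) = 14.75 × 4700/8000 = 8.66 V.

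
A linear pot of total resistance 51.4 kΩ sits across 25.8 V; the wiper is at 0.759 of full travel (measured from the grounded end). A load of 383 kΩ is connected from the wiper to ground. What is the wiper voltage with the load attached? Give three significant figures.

V ≈ 19.1 V

The wiper splits the pot into (1−α)R = 12.39 kΩ above and αR = 39.01 kΩ below.
Lower section ‖ load = 35.41 kΩ.
V_wiper = 25.8 × 35.41/(12.39 + 35.41) = 19.1 V.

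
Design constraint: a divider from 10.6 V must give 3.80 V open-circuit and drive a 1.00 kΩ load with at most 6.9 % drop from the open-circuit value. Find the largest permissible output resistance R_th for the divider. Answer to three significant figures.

Loading drop = R_th/(R_th + R_L) ≤ 0.0690, so R_th ≤ R_L · ε/(1−ε) = 1.00 kΩ × 0.0690/0.9310 = 74.1 Ω.

R_th ≤ 74.1 Ω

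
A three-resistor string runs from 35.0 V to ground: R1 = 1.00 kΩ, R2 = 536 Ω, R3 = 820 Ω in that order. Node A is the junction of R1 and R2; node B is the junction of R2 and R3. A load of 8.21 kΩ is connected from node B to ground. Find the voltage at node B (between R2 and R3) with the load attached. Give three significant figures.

At node B, R3 is in parallel with the load: R3‖R_L = 745.5 Ω.
Below node A the resistance is R2 + (R3‖R_L) = 1282 Ω, so V_A = 35.0 × 1282/2282 = 19.66 V.
Then V_B = V_A × (R3‖R_L)/(R2 + R3‖R_L) = 19.66 × 745.5/1282 = 11.4 V.

V ≈ 11.4 V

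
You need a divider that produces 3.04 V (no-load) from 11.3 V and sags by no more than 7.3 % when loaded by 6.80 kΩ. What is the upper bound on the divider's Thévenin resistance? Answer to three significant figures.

R_th ≤ 535 Ω

Loading drop = R_th/(R_th + R_L) ≤ 0.0730, so R_th ≤ R_L · ε/(1−ε) = 6.80 kΩ × 0.0730/0.9270 = 535 Ω.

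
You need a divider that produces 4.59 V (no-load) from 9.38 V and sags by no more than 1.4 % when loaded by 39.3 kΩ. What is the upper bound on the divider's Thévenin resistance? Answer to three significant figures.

R_th ≤ 558 Ω

Loading drop = R_th/(R_th + R_L) ≤ 0.0140, so R_th ≤ R_L · ε/(1−ε) = 39.3 kΩ × 0.0140/0.9860 = 558 Ω.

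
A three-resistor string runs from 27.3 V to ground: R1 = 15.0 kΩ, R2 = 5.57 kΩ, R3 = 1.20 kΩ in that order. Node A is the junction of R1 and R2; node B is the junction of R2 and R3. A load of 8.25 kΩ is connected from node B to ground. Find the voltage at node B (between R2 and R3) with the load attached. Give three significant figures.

At node B, R3 is in parallel with the load: R3‖R_L = 1.048 kΩ.
Below node A the resistance is R2 + (R3‖R_L) = 6.618 kΩ, so V_A = 27.3 × 6.618/21.62 = 8.357 V.
Then V_B = V_A × (R3‖R_L)/(R2 + R3‖R_L) = 8.357 × 1.048/6.618 = 1.32 V.

V ≈ 1.32 V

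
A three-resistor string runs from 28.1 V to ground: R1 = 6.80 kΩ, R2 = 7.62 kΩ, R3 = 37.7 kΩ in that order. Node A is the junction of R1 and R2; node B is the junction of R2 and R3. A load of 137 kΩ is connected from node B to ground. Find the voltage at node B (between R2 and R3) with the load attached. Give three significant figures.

At node B, R3 is in parallel with the load: R3‖R_L = 29.56 kΩ.
Below node A the resistance is R2 + (R3‖R_L) = 37.18 kΩ, so V_A = 28.1 × 37.18/43.98 = 23.76 V.
Then V_B = V_A × (R3‖R_L)/(R2 + R3‖R_L) = 23.76 × 29.56/37.18 = 18.9 V.

V ≈ 18.9 V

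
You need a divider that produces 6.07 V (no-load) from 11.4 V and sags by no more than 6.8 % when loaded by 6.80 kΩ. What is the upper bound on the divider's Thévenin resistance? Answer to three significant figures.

Loading drop = R_th/(R_th + R_L) ≤ 0.0680, so R_th ≤ R_L · ε/(1−ε) = 6.80 kΩ × 0.0680/0.9320 = 496 Ω.

R_th ≤ 496 Ω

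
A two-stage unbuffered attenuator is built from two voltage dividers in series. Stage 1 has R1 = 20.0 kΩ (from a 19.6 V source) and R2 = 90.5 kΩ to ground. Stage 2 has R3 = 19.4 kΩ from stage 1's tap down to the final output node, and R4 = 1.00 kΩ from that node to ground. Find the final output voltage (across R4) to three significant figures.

Stage 2 presents R3+R4 = 20.40 kΩ as a load on stage 1's tap.
Stage 1's lower leg becomes R2‖(R3+R4) = 16.65 kΩ, so V_mid = 19.6 × 16.65/36.65 = 8.903 V.
Stage 2 is itself unloaded: V_out = V_mid × R4/(R3+R4) = 8.903 × 1.00/20.40 = 0.436 V.

V_out ≈ 0.436 V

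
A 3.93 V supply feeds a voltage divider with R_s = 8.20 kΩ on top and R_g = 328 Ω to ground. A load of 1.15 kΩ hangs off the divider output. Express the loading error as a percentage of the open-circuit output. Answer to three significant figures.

21.5 %

The divider's output (Thévenin) resistance is R_s‖R_g = 315.4 Ω.
Fractional drop under load = R_th/(R_th + R_L) = 315.4 / (315.4 + 1150) = 0.2152.
So the output falls by 21.5 %.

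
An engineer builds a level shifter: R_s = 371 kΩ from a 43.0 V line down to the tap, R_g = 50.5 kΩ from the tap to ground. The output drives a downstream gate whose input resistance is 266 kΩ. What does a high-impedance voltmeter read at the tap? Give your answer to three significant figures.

The load sits in parallel with R_g: R_g‖R_L = (50.5 × 266) / (50.5 + 266) = 42.44 kΩ.
V_out = 43.0 × 42.44 / (371 + 42.44) = 43.0 × 42.44/413.4 = 4.41 V.

V_out ≈ 4.41 V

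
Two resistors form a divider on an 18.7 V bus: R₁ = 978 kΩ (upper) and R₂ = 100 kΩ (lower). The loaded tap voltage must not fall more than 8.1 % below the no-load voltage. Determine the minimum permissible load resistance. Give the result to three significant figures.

R_L(min) ≈ 1.03 MΩ

Output resistance R_th = R₁‖R₂ = (978 × 100)/1078 = 90.72 kΩ.
The fractional drop is R_th/(R_th + R_L); requiring this ≤ 0.0810 gives R_L ≥ R_th(1/0.0810 − 1) = 90.72 × 11.35 = 1.03 MΩ.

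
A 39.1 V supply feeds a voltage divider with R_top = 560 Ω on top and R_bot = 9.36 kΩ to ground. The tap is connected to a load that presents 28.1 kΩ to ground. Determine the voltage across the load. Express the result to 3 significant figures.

The load sits in parallel with R_bot: R_bot‖R_L = (9360 × 28100) / (9360 + 28100) = 7021 Ω.
V_out = 39.1 × 7021 / (560 + 7021) = 39.1 × 7021/7581 = 36.2 V.
(Unloaded it would have been 36.9 V.)

V_out ≈ 36.2 V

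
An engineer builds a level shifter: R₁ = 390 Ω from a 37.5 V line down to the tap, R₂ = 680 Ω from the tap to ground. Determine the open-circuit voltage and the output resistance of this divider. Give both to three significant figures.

V_th = 23.8 V, R_th = 248 Ω

V_th is the open-circuit tap voltage: 37.5 × 680/(390 + 680) = 23.8 V.
With the supply zeroed, R₁ and R₂ appear in parallel from the tap: R_th = R₁‖R₂ = (390 × 680)/1070 = 248 Ω.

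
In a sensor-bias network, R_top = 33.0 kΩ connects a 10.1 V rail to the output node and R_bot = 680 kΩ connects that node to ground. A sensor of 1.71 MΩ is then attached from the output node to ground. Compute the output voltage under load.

V_out ≈ 9.46 V

The load sits in parallel with R_bot: R_bot‖R_L = (680 × 1710) / (680 + 1710) = 486.5 kΩ.
V_out = 10.1 × 486.5 / (33.0 + 486.5) = 10.1 × 486.5/519.5 = 9.46 V.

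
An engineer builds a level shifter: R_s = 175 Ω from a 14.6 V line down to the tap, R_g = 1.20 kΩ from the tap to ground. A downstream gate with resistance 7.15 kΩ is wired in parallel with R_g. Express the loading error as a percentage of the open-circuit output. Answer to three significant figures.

2.09 %

The divider's output (Thévenin) resistance is R_s‖R_g = 152.7 Ω.
Fractional drop under load = R_th/(R_th + R_L) = 152.7 / (152.7 + 7150) = 0.02091.
So the output falls by 2.09 %.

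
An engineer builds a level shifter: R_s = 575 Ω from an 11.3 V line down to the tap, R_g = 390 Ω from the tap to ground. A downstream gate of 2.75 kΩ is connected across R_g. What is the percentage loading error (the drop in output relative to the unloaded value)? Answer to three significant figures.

7.79 %

The divider's output (Thévenin) resistance is R_s‖R_g = 232.4 Ω.
Fractional drop under load = R_th/(R_th + R_L) = 232.4 / (232.4 + 2750) = 0.07792.
So the output falls by 7.79 %.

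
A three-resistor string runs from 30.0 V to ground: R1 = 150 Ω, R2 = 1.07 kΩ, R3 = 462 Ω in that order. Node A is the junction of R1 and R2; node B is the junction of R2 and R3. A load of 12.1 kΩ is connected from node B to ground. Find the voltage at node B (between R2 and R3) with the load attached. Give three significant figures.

At node B, R3 is in parallel with the load: R3‖R_L = 445.0 Ω.
Below node A the resistance is R2 + (R3‖R_L) = 1515 Ω, so V_A = 30.0 × 1515/1665 = 27.30 V.
Then V_B = V_A × (R3‖R_L)/(R2 + R3‖R_L) = 27.30 × 445.0/1515 = 8.02 V.

V ≈ 8.02 V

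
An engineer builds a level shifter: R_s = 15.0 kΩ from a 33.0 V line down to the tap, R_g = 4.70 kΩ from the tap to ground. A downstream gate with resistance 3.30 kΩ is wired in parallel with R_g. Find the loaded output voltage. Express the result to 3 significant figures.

V_out ≈ 3.78 V

The load sits in parallel with R_g: R_g‖R_L = (4.70 × 3.30) / (4.70 + 3.30) = 1.939 kΩ.
V_out = 33.0 × 1.939 / (15.0 + 1.939) = 33.0 × 1.939/16.94 = 3.78 V.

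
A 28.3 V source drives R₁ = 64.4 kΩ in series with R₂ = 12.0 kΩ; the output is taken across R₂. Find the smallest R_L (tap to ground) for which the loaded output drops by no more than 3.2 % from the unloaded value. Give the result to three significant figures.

Output resistance R_th = R₁‖R₂ = (64.4 × 12.0)/76.40 = 10.12 kΩ.
The fractional drop is R_th/(R_th + R_L); requiring this ≤ 0.0320 gives R_L ≥ R_th(1/0.0320 − 1) = 10.12 × 30.25 = 306 kΩ.

R_L(min) ≈ 306 kΩ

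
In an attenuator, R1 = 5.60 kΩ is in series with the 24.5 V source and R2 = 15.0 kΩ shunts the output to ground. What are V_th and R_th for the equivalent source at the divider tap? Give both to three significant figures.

V_th is the open-circuit tap voltage: 24.5 × 15.0/(5.60 + 15.0) = 17.8 V.
With the supply zeroed, R1 and R2 appear in parallel from the tap: R_th = R1‖R2 = (5.60 × 15.0)/20.60 = 4.08 kΩ.

V_th = 17.8 V, R_th = 4.08 kΩ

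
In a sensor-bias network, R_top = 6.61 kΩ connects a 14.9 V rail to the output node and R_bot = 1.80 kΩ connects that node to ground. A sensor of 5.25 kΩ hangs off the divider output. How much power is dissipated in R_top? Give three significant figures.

P ≈ 23.2 mW

Total resistance from the source is R_top + (R_bot‖R_L) = 7.950 kΩ, so I = 14.9/7.950 kΩ = 1.874 mA.
P = I²·R_top = (1.874 mA)² × 6.61 kΩ = 23.2 mW.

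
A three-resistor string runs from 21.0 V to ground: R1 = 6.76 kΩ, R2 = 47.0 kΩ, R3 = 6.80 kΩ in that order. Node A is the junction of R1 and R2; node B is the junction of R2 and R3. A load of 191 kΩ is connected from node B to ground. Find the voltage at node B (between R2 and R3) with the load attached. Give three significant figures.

At node B, R3 is in parallel with the load: R3‖R_L = 6.566 kΩ.
Below node A the resistance is R2 + (R3‖R_L) = 53.57 kΩ, so V_A = 21.0 × 53.57/60.33 = 18.65 V.
Then V_B = V_A × (R3‖R_L)/(R2 + R3‖R_L) = 18.65 × 6.566/53.57 = 2.29 V.

V ≈ 2.29 V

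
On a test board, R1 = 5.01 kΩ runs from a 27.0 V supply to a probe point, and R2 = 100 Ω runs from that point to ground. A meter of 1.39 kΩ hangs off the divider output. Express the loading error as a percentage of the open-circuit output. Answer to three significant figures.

The divider's output (Thévenin) resistance is R1‖R2 = 98.04 Ω.
Fractional drop under load = R_th/(R_th + R_L) = 98.04 / (98.04 + 1390) = 0.06589.
So the output falls by 6.59 %.

6.59 %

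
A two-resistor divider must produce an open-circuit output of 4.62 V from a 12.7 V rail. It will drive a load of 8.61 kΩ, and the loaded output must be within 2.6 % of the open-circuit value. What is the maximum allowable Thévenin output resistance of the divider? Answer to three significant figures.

R_th ≤ 230 Ω

Loading drop = R_th/(R_th + R_L) ≤ 0.0260, so R_th ≤ R_L · ε/(1−ε) = 8.61 kΩ × 0.0260/0.9740 = 230 Ω.
(Any R1, R2 with R2/(R1+R2) = 0.364 and R1‖R2 ≤ 230 Ω will meet the spec.)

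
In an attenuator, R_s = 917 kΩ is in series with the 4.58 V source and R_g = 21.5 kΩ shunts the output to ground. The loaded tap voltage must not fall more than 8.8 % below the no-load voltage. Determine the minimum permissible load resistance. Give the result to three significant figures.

Output resistance R_th = R_s‖R_g = (917 × 21.5)/938.5 = 21.01 kΩ.
The fractional drop is R_th/(R_th + R_L); requiring this ≤ 0.0880 gives R_L ≥ R_th(1/0.0880 − 1) = 21.01 × 10.36 = 218 kΩ.

R_L(min) ≈ 218 kΩ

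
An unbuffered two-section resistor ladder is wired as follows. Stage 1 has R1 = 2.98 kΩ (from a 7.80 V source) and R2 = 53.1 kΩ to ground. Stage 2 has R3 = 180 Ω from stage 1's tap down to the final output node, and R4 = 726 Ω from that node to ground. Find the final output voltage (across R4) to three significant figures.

V_out ≈ 1.44 V

Stage 2 presents R3+R4 = 906.0 Ω as a load on stage 1's tap.
Stage 1's lower leg becomes R2‖(R3+R4) = 890.8 Ω, so V_mid = 7.80 × 890.8/3871 = 1.795 V.
Stage 2 is itself unloaded: V_out = V_mid × R4/(R3+R4) = 1.795 × 726/906.0 = 1.44 V.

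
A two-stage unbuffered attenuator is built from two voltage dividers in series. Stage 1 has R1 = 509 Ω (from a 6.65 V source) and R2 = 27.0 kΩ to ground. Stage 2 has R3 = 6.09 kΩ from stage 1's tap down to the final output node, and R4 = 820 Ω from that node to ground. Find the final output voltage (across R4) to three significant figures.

Stage 2 presents R3+R4 = 6910 Ω as a load on stage 1's tap.
Stage 1's lower leg becomes R2‖(R3+R4) = 5502 Ω, so V_mid = 6.65 × 5502/6011 = 6.087 V.
Stage 2 is itself unloaded: V_out = V_mid × R4/(R3+R4) = 6.087 × 820/6910 = 0.722 V.

V_out ≈ 0.722 V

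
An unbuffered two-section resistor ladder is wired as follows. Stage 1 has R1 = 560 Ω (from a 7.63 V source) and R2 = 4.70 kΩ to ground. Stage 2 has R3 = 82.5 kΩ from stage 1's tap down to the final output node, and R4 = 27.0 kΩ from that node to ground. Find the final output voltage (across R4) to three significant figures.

Stage 2 presents R3+R4 = 109500 Ω as a load on stage 1's tap.
Stage 1's lower leg becomes R2‖(R3+R4) = 4507 Ω, so V_mid = 7.63 × 4507/5067 = 6.787 V.
Stage 2 is itself unloaded: V_out = V_mid × R4/(R3+R4) = 6.787 × 27000/109500 = 1.67 V.

V_out ≈ 1.67 V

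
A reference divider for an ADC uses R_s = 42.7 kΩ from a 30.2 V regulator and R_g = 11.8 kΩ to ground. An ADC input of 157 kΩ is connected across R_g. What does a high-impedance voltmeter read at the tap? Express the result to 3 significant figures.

The load sits in parallel with R_g: R_g‖R_L = (11.8 × 157) / (11.8 + 157) = 10.98 kΩ.
V_out = 30.2 × 10.98 / (42.7 + 10.98) = 30.2 × 10.98/53.68 = 6.18 V.

V_out ≈ 6.18 V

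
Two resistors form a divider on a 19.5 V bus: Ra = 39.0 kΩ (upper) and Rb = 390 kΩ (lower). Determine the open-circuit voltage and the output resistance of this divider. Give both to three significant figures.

V_th is the open-circuit tap voltage: 19.5 × 390/(39.0 + 390) = 17.7 V.
With the supply zeroed, Ra and Rb appear in parallel from the tap: R_th = Ra‖Rb = (39.0 × 390)/429.0 = 35.5 kΩ.

V_th = 17.7 V, R_th = 35.5 kΩ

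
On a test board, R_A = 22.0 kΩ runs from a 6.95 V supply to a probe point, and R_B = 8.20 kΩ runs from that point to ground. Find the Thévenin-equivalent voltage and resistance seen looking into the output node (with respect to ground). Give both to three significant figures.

V_th is the open-circuit tap voltage: 6.95 × 8.20/(22.0 + 8.20) = 1.89 V.
With the supply zeroed, R_A and R_B appear in parallel from the tap: R_th = R_A‖R_B = (22.0 × 8.20)/30.20 = 5.97 kΩ.

V_th = 1.89 V, R_th = 5.97 kΩ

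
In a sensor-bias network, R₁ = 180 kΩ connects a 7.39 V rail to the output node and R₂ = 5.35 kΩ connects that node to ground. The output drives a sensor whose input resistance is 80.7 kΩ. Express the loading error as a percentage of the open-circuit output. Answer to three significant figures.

The divider's output (Thévenin) resistance is R₁‖R₂ = 5.196 kΩ.
Fractional drop under load = R_th/(R_th + R_L) = 5.196 / (5.196 + 80.7) = 0.06049.
So the output falls by 6.05 %.

6.05 %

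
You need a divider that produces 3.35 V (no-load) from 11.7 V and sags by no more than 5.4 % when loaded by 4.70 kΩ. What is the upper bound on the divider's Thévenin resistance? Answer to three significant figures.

Loading drop = R_th/(R_th + R_L) ≤ 0.0540, so R_th ≤ R_L · ε/(1−ε) = 4.70 kΩ × 0.0540/0.9460 = 268 Ω.
(Any R1, R2 with R2/(R1+R2) = 0.286 and R1‖R2 ≤ 268 Ω will meet the spec.)

R_th ≤ 268 Ω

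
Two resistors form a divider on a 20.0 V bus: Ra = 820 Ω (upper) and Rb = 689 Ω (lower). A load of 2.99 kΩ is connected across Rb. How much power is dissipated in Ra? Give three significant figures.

P ≈ 172 mW

Total resistance from the source is Ra + (Rb‖R_L) = 1380 Ω, so I = 20.0/1380 Ω = 14.49 mA.
P = I²·Ra = (14.49 mA)² × 820 Ω = 172 mW.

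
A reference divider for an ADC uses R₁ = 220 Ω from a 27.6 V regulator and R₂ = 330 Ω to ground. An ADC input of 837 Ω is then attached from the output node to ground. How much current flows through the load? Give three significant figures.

I_L ≈ 17.1 mA

R₂‖R_L = 236.7 Ω; V_out = 27.6 × 236.7/456.7 = 14.30 V.
I_L = V_out / R_L = 14.30 / 837 Ω = 17.1 mA.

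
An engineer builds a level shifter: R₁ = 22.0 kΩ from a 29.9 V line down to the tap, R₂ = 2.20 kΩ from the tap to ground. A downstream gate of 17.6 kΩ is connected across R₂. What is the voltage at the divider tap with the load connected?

The load sits in parallel with R₂: R₂‖R_L = (2.20 × 17.6) / (2.20 + 17.6) = 1.956 kΩ.
V_out = 29.9 × 1.956 / (22.0 + 1.956) = 29.9 × 1.956/23.96 = 2.44 V.
(Unloaded it would have been 2.72 V.)

V_out ≈ 2.44 V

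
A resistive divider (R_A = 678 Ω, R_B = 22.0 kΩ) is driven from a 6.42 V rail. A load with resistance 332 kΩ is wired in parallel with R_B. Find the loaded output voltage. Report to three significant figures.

The load sits in parallel with R_B: R_B‖R_L = (22000 × 332000) / (22000 + 332000) = 20630 Ω.
V_out = 6.42 × 20630 / (678 + 20630) = 6.42 × 20630/21310 = 6.22 V.

V_out ≈ 6.22 V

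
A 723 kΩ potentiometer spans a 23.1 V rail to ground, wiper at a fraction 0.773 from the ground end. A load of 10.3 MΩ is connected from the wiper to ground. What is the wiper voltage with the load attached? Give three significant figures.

V ≈ 17.6 V

The wiper splits the pot into (1−α)R = 164.1 kΩ above and αR = 558.9 kΩ below.
Lower section ‖ load = 530.1 kΩ.
V_wiper = 23.1 × 530.1/(164.1 + 530.1) = 17.6 V.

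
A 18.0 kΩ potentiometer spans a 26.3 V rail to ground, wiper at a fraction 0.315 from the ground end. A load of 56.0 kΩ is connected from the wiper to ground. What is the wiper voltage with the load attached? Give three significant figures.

V ≈ 7.75 V

The wiper splits the pot into (1−α)R = 12.33 kΩ above and αR = 5.670 kΩ below.
Lower section ‖ load = 5.149 kΩ.
V_wiper = 26.3 × 5.149/(12.33 + 5.149) = 7.75 V.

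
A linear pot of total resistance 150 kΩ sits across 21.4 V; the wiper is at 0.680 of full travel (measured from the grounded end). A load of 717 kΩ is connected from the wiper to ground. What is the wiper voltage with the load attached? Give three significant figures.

The wiper splits the pot into (1−α)R = 48.00 kΩ above and αR = 102.0 kΩ below.
Lower section ‖ load = 89.30 kΩ.
V_wiper = 21.4 × 89.30/(48.00 + 89.30) = 13.9 V.

V ≈ 13.9 V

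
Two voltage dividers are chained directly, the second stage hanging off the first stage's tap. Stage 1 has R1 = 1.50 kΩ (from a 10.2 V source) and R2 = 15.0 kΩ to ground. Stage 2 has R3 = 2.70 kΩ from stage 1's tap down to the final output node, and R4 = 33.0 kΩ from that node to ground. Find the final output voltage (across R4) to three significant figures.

Stage 2 presents R3+R4 = 35.70 kΩ as a load on stage 1's tap.
Stage 1's lower leg becomes R2‖(R3+R4) = 10.56 kΩ, so V_mid = 10.2 × 10.56/12.06 = 8.932 V.
Stage 2 is itself unloaded: V_out = V_mid × R4/(R3+R4) = 8.932 × 33.0/35.70 = 8.26 V.

V_out ≈ 8.26 V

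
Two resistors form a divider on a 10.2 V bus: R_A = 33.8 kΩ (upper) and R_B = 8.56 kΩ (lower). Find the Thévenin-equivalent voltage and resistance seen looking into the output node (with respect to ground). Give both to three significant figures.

V_th = 2.06 V, R_th = 6.83 kΩ

V_th is the open-circuit tap voltage: 10.2 × 8.56/(33.8 + 8.56) = 2.06 V.
With the supply zeroed, R_A and R_B appear in parallel from the tap: R_th = R_A‖R_B = (33.8 × 8.56)/42.36 = 6.83 kΩ.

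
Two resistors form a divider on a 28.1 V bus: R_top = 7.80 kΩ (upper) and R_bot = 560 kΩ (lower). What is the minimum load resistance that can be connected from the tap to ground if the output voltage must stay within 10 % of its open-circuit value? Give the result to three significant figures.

Output resistance R_th = R_top‖R_bot = (7.80 × 560)/567.8 = 7.693 kΩ.
The fractional drop is R_th/(R_th + R_L); requiring this ≤ 0.100 gives R_L ≥ R_th(1/0.100 − 1) = 7.693 × 9.000 = 69.2 kΩ.

R_L(min) ≈ 69.2 kΩ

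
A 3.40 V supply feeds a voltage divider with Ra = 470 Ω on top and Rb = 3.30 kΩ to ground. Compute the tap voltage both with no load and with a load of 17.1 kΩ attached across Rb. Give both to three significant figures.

Unloaded: 2.98 V; loaded: 2.91 V

Open-circuit: V = 3.40 × 3300/(470 + 3300) = 2.98 V.
With the load, Rb becomes Rb‖R_L = 2766 Ω, so V = 3.40 × 2766/3236 = 2.91 V.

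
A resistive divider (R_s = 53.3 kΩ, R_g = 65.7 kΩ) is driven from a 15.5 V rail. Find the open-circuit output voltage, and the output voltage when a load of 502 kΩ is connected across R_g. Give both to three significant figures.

Open-circuit: V = 15.5 × 65.7/(53.3 + 65.7) = 8.56 V.
With the load, R_g becomes R_g‖R_L = 58.10 kΩ, so V = 15.5 × 58.10/111.4 = 8.08 V.

Unloaded: 8.56 V; loaded: 8.08 V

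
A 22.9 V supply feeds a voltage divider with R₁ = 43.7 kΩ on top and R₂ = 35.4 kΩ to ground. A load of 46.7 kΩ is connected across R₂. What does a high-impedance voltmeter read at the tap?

V_out ≈ 7.22 V

The load sits in parallel with R₂: R₂‖R_L = (35.4 × 46.7) / (35.4 + 46.7) = 20.14 kΩ.
V_out = 22.9 × 20.14 / (43.7 + 20.14) = 22.9 × 20.14/63.84 = 7.22 V.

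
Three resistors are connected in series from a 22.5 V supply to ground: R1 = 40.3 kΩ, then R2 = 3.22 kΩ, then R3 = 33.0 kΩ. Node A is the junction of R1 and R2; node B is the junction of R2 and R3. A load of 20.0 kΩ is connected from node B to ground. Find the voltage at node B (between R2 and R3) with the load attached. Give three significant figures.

At node B, R3 is in parallel with the load: R3‖R_L = 12.45 kΩ.
Below node A the resistance is R2 + (R3‖R_L) = 15.67 kΩ, so V_A = 22.5 × 15.67/55.97 = 6.300 V.
Then V_B = V_A × (R3‖R_L)/(R2 + R3‖R_L) = 6.300 × 12.45/15.67 = 5.01 V.

V ≈ 5.01 V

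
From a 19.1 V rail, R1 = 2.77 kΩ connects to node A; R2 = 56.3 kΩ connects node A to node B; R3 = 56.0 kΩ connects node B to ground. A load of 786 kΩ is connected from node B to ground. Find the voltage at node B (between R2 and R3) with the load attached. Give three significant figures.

At node B, R3 is in parallel with the load: R3‖R_L = 52.28 kΩ.
Below node A the resistance is R2 + (R3‖R_L) = 108.6 kΩ, so V_A = 19.1 × 108.6/111.3 = 18.62 V.
Then V_B = V_A × (R3‖R_L)/(R2 + R3‖R_L) = 18.62 × 52.28/108.6 = 8.97 V.

V ≈ 8.97 V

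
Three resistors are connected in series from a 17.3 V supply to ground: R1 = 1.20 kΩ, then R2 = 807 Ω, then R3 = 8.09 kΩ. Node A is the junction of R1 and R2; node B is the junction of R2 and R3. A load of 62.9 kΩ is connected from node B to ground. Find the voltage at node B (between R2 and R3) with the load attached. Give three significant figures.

At node B, R3 is in parallel with the load: R3‖R_L = 7168 Ω.
Below node A the resistance is R2 + (R3‖R_L) = 7975 Ω, so V_A = 17.3 × 7975/9175 = 15.04 V.
Then V_B = V_A × (R3‖R_L)/(R2 + R3‖R_L) = 15.04 × 7168/7975 = 13.5 V.

V ≈ 13.5 V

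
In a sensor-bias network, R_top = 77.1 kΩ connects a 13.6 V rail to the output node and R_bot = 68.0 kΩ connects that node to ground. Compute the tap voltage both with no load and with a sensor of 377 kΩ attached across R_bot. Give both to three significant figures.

Open-circuit: V = 13.6 × 68.0/(77.1 + 68.0) = 6.37 V.
With the load, R_bot becomes R_bot‖R_L = 57.61 kΩ, so V = 13.6 × 57.61/134.7 = 5.82 V.

Unloaded: 6.37 V; loaded: 5.82 V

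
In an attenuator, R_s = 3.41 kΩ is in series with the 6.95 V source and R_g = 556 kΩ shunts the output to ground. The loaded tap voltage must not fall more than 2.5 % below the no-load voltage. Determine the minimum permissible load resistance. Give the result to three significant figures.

R_L(min) ≈ 132 kΩ

Output resistance R_th = R_s‖R_g = (3.41 × 556)/559.4 = 3.389 kΩ.
The fractional drop is R_th/(R_th + R_L); requiring this ≤ 0.0250 gives R_L ≥ R_th(1/0.0250 − 1) = 3.389 × 39.00 = 132 kΩ.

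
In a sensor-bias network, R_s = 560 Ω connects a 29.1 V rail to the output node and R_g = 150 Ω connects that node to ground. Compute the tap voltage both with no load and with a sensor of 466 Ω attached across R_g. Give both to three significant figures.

Unloaded: 6.15 V; loaded: 4.90 V

Open-circuit: V = 29.1 × 150/(560 + 150) = 6.15 V.
With the load, R_g becomes R_g‖R_L = 113.5 Ω, so V = 29.1 × 113.5/673.5 = 4.90 V.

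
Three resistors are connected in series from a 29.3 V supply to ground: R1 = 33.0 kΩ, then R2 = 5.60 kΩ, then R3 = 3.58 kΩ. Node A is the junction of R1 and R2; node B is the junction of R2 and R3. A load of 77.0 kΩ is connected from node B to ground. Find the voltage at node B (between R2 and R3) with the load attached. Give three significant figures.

V ≈ 2.39 V

At node B, R3 is in parallel with the load: R3‖R_L = 3.421 kΩ.
Below node A the resistance is R2 + (R3‖R_L) = 9.021 kΩ, so V_A = 29.3 × 9.021/42.02 = 6.290 V.
Then V_B = V_A × (R3‖R_L)/(R2 + R3‖R_L) = 6.290 × 3.421/9.021 = 2.39 V.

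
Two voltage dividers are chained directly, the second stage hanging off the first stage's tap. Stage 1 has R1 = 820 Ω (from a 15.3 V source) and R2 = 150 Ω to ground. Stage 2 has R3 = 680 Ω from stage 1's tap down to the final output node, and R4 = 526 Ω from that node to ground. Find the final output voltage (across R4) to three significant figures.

V_out ≈ 0.934 V

Stage 2 presents R3+R4 = 1206 Ω as a load on stage 1's tap.
Stage 1's lower leg becomes R2‖(R3+R4) = 133.4 Ω, so V_mid = 15.3 × 133.4/953.4 = 2.141 V.
Stage 2 is itself unloaded: V_out = V_mid × R4/(R3+R4) = 2.141 × 526/1206 = 0.934 V.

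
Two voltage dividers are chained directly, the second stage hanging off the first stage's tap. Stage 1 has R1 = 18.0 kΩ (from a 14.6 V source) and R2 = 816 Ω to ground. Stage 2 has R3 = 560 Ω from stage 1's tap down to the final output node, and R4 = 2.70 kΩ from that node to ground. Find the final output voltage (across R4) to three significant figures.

V_out ≈ 0.423 V

Stage 2 presents R3+R4 = 3260 Ω as a load on stage 1's tap.
Stage 1's lower leg becomes R2‖(R3+R4) = 652.6 Ω, so V_mid = 14.6 × 652.6/18650 = 0.5108 V.
Stage 2 is itself unloaded: V_out = V_mid × R4/(R3+R4) = 0.5108 × 2700/3260 = 0.423 V.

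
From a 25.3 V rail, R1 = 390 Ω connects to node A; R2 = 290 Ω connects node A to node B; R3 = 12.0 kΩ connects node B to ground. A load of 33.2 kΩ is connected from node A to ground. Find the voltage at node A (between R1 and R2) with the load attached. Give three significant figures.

Below node A the series string R2+R3 = 12290 Ω sits in parallel with the 33200 Ω load: 8970 Ω.
V_A = 25.3 × 8970/(390 + 8970) = 24.2 V.

V ≈ 24.2 V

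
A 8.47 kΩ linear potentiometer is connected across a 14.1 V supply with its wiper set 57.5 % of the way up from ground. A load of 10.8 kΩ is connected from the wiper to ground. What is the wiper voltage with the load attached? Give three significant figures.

V ≈ 6.80 V

The wiper splits the pot into (1−α)R = 3.600 kΩ above and αR = 4.870 kΩ below.
Lower section ‖ load = 3.357 kΩ.
V_wiper = 14.1 × 3.357/(3.600 + 3.357) = 6.80 V.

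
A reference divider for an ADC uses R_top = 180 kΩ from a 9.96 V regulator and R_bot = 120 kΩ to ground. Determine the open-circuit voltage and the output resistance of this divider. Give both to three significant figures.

V_th = 3.98 V, R_th = 72.0 kΩ

V_th is the open-circuit tap voltage: 9.96 × 120/(180 + 120) = 3.98 V.
With the supply zeroed, R_top and R_bot appear in parallel from the tap: R_th = R_top‖R_bot = (180 × 120)/300.0 = 72.0 kΩ.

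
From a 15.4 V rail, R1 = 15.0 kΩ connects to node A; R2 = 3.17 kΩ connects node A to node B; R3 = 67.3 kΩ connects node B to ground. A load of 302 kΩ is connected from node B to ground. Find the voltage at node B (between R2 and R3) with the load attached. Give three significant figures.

V ≈ 11.6 V

At node B, R3 is in parallel with the load: R3‖R_L = 55.04 kΩ.
Below node A the resistance is R2 + (R3‖R_L) = 58.21 kΩ, so V_A = 15.4 × 58.21/73.21 = 12.24 V.
Then V_B = V_A × (R3‖R_L)/(R2 + R3‖R_L) = 12.24 × 55.04/58.21 = 11.6 V.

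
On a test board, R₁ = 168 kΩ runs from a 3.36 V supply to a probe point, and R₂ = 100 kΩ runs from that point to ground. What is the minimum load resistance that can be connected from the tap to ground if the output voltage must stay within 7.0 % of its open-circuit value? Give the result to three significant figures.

R_L(min) ≈ 833 kΩ

Output resistance R_th = R₁‖R₂ = (168 × 100)/268.0 = 62.69 kΩ.
The fractional drop is R_th/(R_th + R_L); requiring this ≤ 0.0700 gives R_L ≥ R_th(1/0.0700 − 1) = 62.69 × 13.29 = 833 kΩ.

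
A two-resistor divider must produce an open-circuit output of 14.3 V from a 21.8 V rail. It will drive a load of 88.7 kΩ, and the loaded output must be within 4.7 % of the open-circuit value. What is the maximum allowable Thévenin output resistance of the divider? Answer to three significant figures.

R_th ≤ 4.37 kΩ

Loading drop = R_th/(R_th + R_L) ≤ 0.0470, so R_th ≤ R_L · ε/(1−ε) = 88.7 kΩ × 0.0470/0.9530 = 4.37 kΩ.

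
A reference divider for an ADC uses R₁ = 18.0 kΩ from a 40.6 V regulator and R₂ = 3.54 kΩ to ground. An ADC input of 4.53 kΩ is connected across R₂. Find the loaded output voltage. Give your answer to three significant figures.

V_out ≈ 4.04 V

The load sits in parallel with R₂: R₂‖R_L = (3.54 × 4.53) / (3.54 + 4.53) = 1.987 kΩ.
V_out = 40.6 × 1.987 / (18.0 + 1.987) = 40.6 × 1.987/19.99 = 4.04 V.
(Unloaded it would have been 6.67 V.)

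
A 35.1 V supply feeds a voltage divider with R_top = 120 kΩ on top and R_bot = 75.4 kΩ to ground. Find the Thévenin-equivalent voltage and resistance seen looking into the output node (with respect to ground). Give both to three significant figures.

V_th = 13.5 V, R_th = 46.3 kΩ

V_th is the open-circuit tap voltage: 35.1 × 75.4/(120 + 75.4) = 13.5 V.
With the supply zeroed, R_top and R_bot appear in parallel from the tap: R_th = R_top‖R_bot = (120 × 75.4)/195.4 = 46.3 kΩ.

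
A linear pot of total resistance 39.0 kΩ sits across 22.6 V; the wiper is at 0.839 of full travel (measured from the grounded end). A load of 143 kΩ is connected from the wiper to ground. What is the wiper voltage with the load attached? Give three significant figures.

V ≈ 18.3 V

The wiper splits the pot into (1−α)R = 6.279 kΩ above and αR = 32.72 kΩ below.
Lower section ‖ load = 26.63 kΩ.
V_wiper = 22.6 × 26.63/(6.279 + 26.63) = 18.3 V.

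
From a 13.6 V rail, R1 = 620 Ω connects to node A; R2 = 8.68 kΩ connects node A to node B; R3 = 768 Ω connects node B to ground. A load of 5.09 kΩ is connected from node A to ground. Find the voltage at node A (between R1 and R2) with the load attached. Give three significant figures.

Below node A the series string R2+R3 = 9448 Ω sits in parallel with the 5090 Ω load: 3308 Ω.
V_A = 13.6 × 3308/(620 + 3308) = 11.5 V.

V ≈ 11.5 V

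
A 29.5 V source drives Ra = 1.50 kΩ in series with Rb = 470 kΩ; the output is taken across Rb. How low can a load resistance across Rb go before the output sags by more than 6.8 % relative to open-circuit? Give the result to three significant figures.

R_L(min) ≈ 20.5 kΩ

Output resistance R_th = Ra‖Rb = (1.50 × 470)/471.5 = 1.495 kΩ.
The fractional drop is R_th/(R_th + R_L); requiring this ≤ 0.0680 gives R_L ≥ R_th(1/0.0680 − 1) = 1.495 × 13.71 = 20.5 kΩ.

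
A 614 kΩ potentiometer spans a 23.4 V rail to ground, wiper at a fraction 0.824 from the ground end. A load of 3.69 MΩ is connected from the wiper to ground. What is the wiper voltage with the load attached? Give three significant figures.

The wiper splits the pot into (1−α)R = 108.1 kΩ above and αR = 505.9 kΩ below.
Lower section ‖ load = 444.9 kΩ.
V_wiper = 23.4 × 444.9/(108.1 + 444.9) = 18.8 V.

V ≈ 18.8 V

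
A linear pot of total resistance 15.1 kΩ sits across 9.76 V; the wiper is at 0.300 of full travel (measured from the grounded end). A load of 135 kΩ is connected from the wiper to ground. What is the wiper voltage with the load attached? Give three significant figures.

The wiper splits the pot into (1−α)R = 10.57 kΩ above and αR = 4.530 kΩ below.
Lower section ‖ load = 4.383 kΩ.
V_wiper = 9.76 × 4.383/(10.57 + 4.383) = 2.86 V.

V ≈ 2.86 V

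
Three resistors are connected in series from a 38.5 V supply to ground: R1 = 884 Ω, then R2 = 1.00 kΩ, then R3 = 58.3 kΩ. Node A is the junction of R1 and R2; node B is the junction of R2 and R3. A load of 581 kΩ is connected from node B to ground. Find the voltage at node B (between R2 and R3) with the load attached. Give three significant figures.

At node B, R3 is in parallel with the load: R3‖R_L = 52980 Ω.
Below node A the resistance is R2 + (R3‖R_L) = 53980 Ω, so V_A = 38.5 × 53980/54870 = 37.88 V.
Then V_B = V_A × (R3‖R_L)/(R2 + R3‖R_L) = 37.88 × 52980/53980 = 37.2 V.

V ≈ 37.2 V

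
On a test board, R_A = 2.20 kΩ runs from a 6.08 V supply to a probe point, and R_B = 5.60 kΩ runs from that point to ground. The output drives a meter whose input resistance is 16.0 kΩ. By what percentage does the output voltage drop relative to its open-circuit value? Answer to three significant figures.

8.98 %

The divider's output (Thévenin) resistance is R_A‖R_B = 1.579 kΩ.
Fractional drop under load = R_th/(R_th + R_L) = 1.579 / (1.579 + 16.0) = 0.08985.
So the output falls by 8.98 %.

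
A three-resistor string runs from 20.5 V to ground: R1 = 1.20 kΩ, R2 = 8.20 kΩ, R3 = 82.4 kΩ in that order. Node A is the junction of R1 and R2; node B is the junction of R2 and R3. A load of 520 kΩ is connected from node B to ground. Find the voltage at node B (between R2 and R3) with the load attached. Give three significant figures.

V ≈ 18.1 V

At node B, R3 is in parallel with the load: R3‖R_L = 71.13 kΩ.
Below node A the resistance is R2 + (R3‖R_L) = 79.33 kΩ, so V_A = 20.5 × 79.33/80.53 = 20.19 V.
Then V_B = V_A × (R3‖R_L)/(R2 + R3‖R_L) = 20.19 × 71.13/79.33 = 18.1 V.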